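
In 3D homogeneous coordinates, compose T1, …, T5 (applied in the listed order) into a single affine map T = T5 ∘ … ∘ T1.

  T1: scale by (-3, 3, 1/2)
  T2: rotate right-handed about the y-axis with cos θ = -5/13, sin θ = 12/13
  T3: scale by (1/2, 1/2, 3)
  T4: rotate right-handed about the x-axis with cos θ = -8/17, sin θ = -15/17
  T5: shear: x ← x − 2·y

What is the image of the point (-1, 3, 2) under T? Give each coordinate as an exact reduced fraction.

T(p) = (9201/442, -2313/221, 213/442)

T1 scale by (-3, 3, 1/2): (-1, 3, 2) → (3, 9, 1)
T2 rotate right-handed about the y-axis with cos θ = -5/13, sin θ = 12/13: (3, 9, 1) → (-3/13, 9, -41/13)
T3 scale by (1/2, 1/2, 3): (-3/13, 9, -41/13) → (-3/26, 9/2, -123/13)
T4 rotate right-handed about the x-axis with cos θ = -8/17, sin θ = -15/17: (-3/26, 9/2, -123/13) → (-3/26, -2313/221, 213/442)
T5 shear: x ← x − 2·y: (-3/26, -2313/221, 213/442) → (9201/442, -2313/221, 213/442)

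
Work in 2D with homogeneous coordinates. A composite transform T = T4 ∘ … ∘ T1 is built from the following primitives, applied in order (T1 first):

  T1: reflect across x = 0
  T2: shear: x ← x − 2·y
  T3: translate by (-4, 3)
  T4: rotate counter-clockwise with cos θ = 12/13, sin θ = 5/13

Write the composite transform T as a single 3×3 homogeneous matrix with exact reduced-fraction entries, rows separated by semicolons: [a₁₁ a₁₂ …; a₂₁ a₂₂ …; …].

T = [-12/13 -29/13 -63/13; -5/13 2/13 16/13; 0 0 1]

T1 = [-1 0 0; 0 1 0; 0 0 1]
T2·T1 = [-1 -2 0; 0 1 0; 0 0 1]
T3·…·T1 = [-1 -2 -4; 0 1 3; 0 0 1]
T4·…·T1 = [-12/13 -29/13 -63/13; -5/13 2/13 16/13; 0 0 1]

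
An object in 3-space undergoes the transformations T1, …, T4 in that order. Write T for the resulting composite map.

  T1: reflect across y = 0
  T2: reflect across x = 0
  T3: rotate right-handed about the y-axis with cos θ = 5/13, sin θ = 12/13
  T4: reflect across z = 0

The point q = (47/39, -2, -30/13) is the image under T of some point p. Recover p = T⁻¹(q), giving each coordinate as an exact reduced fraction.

p = (5/3, 2, 2)

T1 = [1 0 0 0; 0 -1 0 0; 0 0 1 0; 0 0 0 1]
T2·T1 = [-1 0 0 0; 0 -1 0 0; 0 0 1 0; 0 0 0 1]
T3·…·T1 = [-5/13 0 12/13 0; 0 -1 0 0; 12/13 0 5/13 0; 0 0 0 1]
T4·…·T1 = [-5/13 0 12/13 0; 0 -1 0 0; -12/13 0 -5/13 0; 0 0 0 1]
det M = -1; M⁻¹ = [-5/13 0 -12/13 0; 0 -1 0 0; 12/13 0 -5/13 0; 0 0 0 1]
M⁻¹ · (47/39, -2, -30/13)ᵀ = (5/3, 2, 2)ᵀ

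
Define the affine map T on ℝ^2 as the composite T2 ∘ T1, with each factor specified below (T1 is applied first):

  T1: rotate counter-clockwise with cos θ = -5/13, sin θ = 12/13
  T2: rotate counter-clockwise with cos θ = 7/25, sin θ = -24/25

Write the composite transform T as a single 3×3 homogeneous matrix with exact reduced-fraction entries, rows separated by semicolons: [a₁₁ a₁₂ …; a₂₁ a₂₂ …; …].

T = [253/325 -204/325 0; 204/325 253/325 0; 0 0 1]

T1 = [-5/13 -12/13 0; 12/13 -5/13 0; 0 0 1]
T2·T1 = [253/325 -204/325 0; 204/325 253/325 0; 0 0 1]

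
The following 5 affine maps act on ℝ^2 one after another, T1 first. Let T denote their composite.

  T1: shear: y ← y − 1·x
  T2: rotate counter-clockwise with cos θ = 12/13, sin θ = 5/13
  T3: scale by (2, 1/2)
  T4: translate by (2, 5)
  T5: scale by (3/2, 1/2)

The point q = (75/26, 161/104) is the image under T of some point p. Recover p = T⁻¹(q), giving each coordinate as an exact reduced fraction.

p = (-3/2, -5)

T1 = [1 0 0; -1 1 0; 0 0 1]
T2·T1 = [17/13 -5/13 0; -7/13 12/13 0; 0 0 1]
T3·…·T1 = [34/13 -10/13 0; -7/26 6/13 0; 0 0 1]
T4·…·T1 = [34/13 -10/13 2; -7/26 6/13 5; 0 0 1]
T5·…·T1 = [51/13 -15/13 3; -7/52 3/13 5/2; 0 0 1]
det M = 3/4; M⁻¹ = [4/13 20/13 -62/13; 7/39 68/13 -177/13; 0 0 1]
M⁻¹ · (75/26, 161/104)ᵀ = (-3/2, -5)ᵀ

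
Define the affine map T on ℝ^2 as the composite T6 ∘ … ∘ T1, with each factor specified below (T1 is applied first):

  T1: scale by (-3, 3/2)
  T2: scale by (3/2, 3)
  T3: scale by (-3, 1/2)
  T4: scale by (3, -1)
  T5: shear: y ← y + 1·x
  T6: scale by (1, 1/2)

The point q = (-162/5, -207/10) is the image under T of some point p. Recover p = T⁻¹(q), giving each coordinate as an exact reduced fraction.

p = (-4/5, 4)

T1 = [-3 0 0; 0 3/2 0; 0 0 1]
T2·T1 = [-9/2 0 0; 0 9/2 0; 0 0 1]
T3·…·T1 = [27/2 0 0; 0 9/4 0; 0 0 1]
T4·…·T1 = [81/2 0 0; 0 -9/4 0; 0 0 1]
T5·…·T1 = [81/2 0 0; 81/2 -9/4 0; 0 0 1]
T6·…·T1 = [81/2 0 0; 81/4 -9/8 0; 0 0 1]
det M = -729/16; M⁻¹ = [2/81 0 0; 4/9 -8/9 0; 0 0 1]
M⁻¹ · (-162/5, -207/10)ᵀ = (-4/5, 4)ᵀ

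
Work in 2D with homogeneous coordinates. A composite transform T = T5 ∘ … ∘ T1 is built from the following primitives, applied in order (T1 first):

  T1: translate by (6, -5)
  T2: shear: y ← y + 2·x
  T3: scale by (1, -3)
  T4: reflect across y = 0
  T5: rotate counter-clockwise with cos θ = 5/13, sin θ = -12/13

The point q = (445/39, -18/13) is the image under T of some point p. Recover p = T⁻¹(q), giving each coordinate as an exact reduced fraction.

p = (-1/3, -3)

T1 = [1 0 6; 0 1 -5; 0 0 1]
T2·T1 = [1 0 6; 2 1 7; 0 0 1]
T3·…·T1 = [1 0 6; -6 -3 -21; 0 0 1]
T4·…·T1 = [1 0 6; 6 3 21; 0 0 1]
T5·…·T1 = [77/13 36/13 282/13; 18/13 15/13 33/13; 0 0 1]
det M = 3; M⁻¹ = [5/13 -12/13 -6; -6/13 77/39 5; 0 0 1]
M⁻¹ · (445/39, -18/13)ᵀ = (-1/3, -3)ᵀ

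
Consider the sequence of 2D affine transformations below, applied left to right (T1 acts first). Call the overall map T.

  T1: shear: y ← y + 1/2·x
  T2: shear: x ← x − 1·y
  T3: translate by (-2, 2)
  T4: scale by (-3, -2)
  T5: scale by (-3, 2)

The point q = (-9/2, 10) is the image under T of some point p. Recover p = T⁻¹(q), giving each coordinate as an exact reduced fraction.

T1 = [1 0 0; 1/2 1 0; 0 0 1]
T2·T1 = [1/2 -1 0; 1/2 1 0; 0 0 1]
T3·…·T1 = [1/2 -1 -2; 1/2 1 2; 0 0 1]
T4·…·T1 = [-3/2 3 6; -1 -2 -4; 0 0 1]
T5·…·T1 = [9/2 -9 -18; -2 -4 -8; 0 0 1]
det M = -36; M⁻¹ = [1/9 -1/4 0; -1/18 -1/8 -2; 0 0 1]
M⁻¹ · (-9/2, 10)ᵀ = (-3, -3)ᵀ

p = (-3, -3)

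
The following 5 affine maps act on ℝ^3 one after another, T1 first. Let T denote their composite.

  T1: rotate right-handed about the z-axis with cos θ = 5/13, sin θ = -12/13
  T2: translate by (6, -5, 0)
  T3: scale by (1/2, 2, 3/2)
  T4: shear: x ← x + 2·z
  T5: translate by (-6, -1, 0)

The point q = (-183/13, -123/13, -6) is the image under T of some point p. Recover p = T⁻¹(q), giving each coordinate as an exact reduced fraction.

T1 = [5/13 12/13 0 0; -12/13 5/13 0 0; 0 0 1 0; 0 0 0 1]
T2·T1 = [5/13 12/13 0 6; -12/13 5/13 0 -5; 0 0 1 0; 0 0 0 1]
T3·…·T1 = [5/26 6/13 0 3; -24/13 10/13 0 -10; 0 0 3/2 0; 0 0 0 1]
T4·…·T1 = [5/26 6/13 3 3; -24/13 10/13 0 -10; 0 0 3/2 0; 0 0 0 1]
T5·…·T1 = [5/26 6/13 3 -3; -24/13 10/13 0 -11; 0 0 3/2 0; 0 0 0 1]
det M = 3/2; M⁻¹ = [10/13 -6/13 -20/13 -36/13; 24/13 5/26 -48/13 199/26; 0 0 2/3 0; 0 0 0 1]
M⁻¹ · (-183/13, -123/13, -6)ᵀ = (0, 2, -4)ᵀ

p = (0, 2, -4)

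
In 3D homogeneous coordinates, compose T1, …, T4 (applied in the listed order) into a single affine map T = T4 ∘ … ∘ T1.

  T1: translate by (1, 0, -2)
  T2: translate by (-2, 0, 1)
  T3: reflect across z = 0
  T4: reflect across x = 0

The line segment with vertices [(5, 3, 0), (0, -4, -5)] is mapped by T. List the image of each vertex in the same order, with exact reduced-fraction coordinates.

image vertices: (-4, 3, 1), (1, -4, 6)

T1 translate by (1, 0, -2): (5, 3, 0) → (6, 3, -2); (0, -4, -5) → (1, -4, -7)
T2 translate by (-2, 0, 1): (6, 3, -2) → (4, 3, -1); (1, -4, -7) → (-1, -4, -6)
T3 reflect across z = 0: (4, 3, -1) → (4, 3, 1); (-1, -4, -6) → (-1, -4, 6)
T4 reflect across x = 0: (4, 3, 1) → (-4, 3, 1); (-1, -4, 6) → (1, -4, 6)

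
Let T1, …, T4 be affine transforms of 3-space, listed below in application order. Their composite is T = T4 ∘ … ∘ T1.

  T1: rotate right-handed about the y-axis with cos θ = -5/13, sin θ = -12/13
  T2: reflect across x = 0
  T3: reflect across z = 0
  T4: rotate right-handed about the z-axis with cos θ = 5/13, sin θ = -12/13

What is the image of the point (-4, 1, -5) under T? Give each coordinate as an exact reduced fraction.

T1 rotate right-handed about the y-axis with cos θ = -5/13, sin θ = -12/13: (-4, 1, -5) → (80/13, 1, -23/13)
T2 reflect across x = 0: (80/13, 1, -23/13) → (-80/13, 1, -23/13)
T3 reflect across z = 0: (-80/13, 1, -23/13) → (-80/13, 1, 23/13)
T4 rotate right-handed about the z-axis with cos θ = 5/13, sin θ = -12/13: (-80/13, 1, 23/13) → (-244/169, 1025/169, 23/13)

T(p) = (-244/169, 1025/169, 23/13)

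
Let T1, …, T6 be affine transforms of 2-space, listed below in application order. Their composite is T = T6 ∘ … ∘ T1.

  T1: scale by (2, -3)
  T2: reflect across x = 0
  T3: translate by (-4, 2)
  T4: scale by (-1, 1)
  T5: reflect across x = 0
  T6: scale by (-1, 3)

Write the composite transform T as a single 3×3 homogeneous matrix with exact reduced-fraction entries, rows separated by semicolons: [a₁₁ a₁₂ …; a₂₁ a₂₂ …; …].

T = [2 0 4; 0 -9 6; 0 0 1]

T1 = [2 0 0; 0 -3 0; 0 0 1]
T2·T1 = [-2 0 0; 0 -3 0; 0 0 1]
T3·…·T1 = [-2 0 -4; 0 -3 2; 0 0 1]
T4·…·T1 = [2 0 4; 0 -3 2; 0 0 1]
T5·…·T1 = [-2 0 -4; 0 -3 2; 0 0 1]
T6·…·T1 = [2 0 4; 0 -9 6; 0 0 1]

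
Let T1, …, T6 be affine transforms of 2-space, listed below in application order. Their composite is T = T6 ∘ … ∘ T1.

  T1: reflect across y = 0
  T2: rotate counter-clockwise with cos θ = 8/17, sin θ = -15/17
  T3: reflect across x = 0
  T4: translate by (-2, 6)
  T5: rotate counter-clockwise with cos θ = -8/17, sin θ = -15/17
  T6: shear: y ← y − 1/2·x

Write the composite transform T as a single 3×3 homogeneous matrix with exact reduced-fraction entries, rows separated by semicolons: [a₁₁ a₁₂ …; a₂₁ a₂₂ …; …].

T = [-161/289 -240/289 106/17; 641/578 -41/289 -71/17; 0 0 1]

T1 = [1 0 0; 0 -1 0; 0 0 1]
T2·T1 = [8/17 -15/17 0; -15/17 -8/17 0; 0 0 1]
T3·…·T1 = [-8/17 15/17 0; -15/17 -8/17 0; 0 0 1]
T4·…·T1 = [-8/17 15/17 -2; -15/17 -8/17 6; 0 0 1]
T5·…·T1 = [-161/289 -240/289 106/17; 240/289 -161/289 -18/17; 0 0 1]
T6·…·T1 = [-161/289 -240/289 106/17; 641/578 -41/289 -71/17; 0 0 1]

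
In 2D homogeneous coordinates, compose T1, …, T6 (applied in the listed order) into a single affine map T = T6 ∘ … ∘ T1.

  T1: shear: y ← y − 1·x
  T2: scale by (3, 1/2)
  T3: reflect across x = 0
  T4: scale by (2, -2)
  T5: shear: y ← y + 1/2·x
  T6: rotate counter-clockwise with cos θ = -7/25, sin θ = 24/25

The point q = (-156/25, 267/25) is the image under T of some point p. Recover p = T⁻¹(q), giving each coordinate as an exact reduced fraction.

p = (-2, 1)

T1 = [1 0 0; -1 1 0; 0 0 1]
T2·T1 = [3 0 0; -1/2 1/2 0; 0 0 1]
T3·…·T1 = [-3 0 0; -1/2 1/2 0; 0 0 1]
T4·…·T1 = [-6 0 0; 1 -1 0; 0 0 1]
T5·…·T1 = [-6 0 0; -2 -1 0; 0 0 1]
T6·…·T1 = [18/5 24/25 0; -26/5 7/25 0; 0 0 1]
det M = 6; M⁻¹ = [7/150 -4/25 0; 13/15 3/5 0; 0 0 1]
M⁻¹ · (-156/25, 267/25)ᵀ = (-2, 1)ᵀ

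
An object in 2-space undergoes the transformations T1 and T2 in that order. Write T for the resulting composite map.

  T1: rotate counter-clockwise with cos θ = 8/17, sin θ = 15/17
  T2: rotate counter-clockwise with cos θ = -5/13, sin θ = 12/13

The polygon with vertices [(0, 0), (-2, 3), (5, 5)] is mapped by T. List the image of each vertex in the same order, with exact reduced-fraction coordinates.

T1 rotate counter-clockwise with cos θ = 8/17, sin θ = 15/17: (0, 0) → (0, 0); (-2, 3) → (-61/17, -6/17); (5, 5) → (-35/17, 115/17)
T2 rotate counter-clockwise with cos θ = -5/13, sin θ = 12/13: (0, 0) → (0, 0); (-61/17, -6/17) → (29/17, -54/17); (-35/17, 115/17) → (-1205/221, -995/221)

image vertices: (0, 0), (29/17, -54/17), (-1205/221, -995/221)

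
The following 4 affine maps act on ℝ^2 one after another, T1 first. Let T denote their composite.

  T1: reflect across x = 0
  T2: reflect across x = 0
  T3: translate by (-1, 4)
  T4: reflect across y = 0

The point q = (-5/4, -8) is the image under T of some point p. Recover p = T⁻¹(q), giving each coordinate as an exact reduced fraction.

T1 = [-1 0 0; 0 1 0; 0 0 1]
T2·T1 = [1 0 0; 0 1 0; 0 0 1]
T3·…·T1 = [1 0 -1; 0 1 4; 0 0 1]
T4·…·T1 = [1 0 -1; 0 -1 -4; 0 0 1]
det M = -1; M⁻¹ = [1 0 1; 0 -1 -4; 0 0 1]
M⁻¹ · (-5/4, -8)ᵀ = (-1/4, 4)ᵀ

p = (-1/4, 4)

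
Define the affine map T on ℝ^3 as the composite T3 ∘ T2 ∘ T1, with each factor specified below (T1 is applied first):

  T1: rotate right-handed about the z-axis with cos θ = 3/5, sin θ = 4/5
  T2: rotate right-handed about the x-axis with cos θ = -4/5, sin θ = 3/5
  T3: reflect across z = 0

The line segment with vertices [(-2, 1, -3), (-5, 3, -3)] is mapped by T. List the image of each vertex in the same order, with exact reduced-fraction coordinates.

T1 rotate right-handed about the z-axis with cos θ = 3/5, sin θ = 4/5: (-2, 1, -3) → (-2, -1, -3); (-5, 3, -3) → (-27/5, -11/5, -3)
T2 rotate right-handed about the x-axis with cos θ = -4/5, sin θ = 3/5: (-2, -1, -3) → (-2, 13/5, 9/5); (-27/5, -11/5, -3) → (-27/5, 89/25, 27/25)
T3 reflect across z = 0: (-2, 13/5, 9/5) → (-2, 13/5, -9/5); (-27/5, 89/25, 27/25) → (-27/5, 89/25, -27/25)

image vertices: (-2, 13/5, -9/5), (-27/5, 89/25, -27/25)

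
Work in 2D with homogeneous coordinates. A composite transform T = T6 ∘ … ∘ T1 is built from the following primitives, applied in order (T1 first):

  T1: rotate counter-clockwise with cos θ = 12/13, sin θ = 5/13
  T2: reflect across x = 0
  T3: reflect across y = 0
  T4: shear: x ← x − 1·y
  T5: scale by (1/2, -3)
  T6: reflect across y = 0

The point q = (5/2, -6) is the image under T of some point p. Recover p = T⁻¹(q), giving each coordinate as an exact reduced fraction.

T1 = [12/13 -5/13 0; 5/13 12/13 0; 0 0 1]
T2·T1 = [-12/13 5/13 0; 5/13 12/13 0; 0 0 1]
T3·…·T1 = [-12/13 5/13 0; -5/13 -12/13 0; 0 0 1]
T4·…·T1 = [-7/13 17/13 0; -5/13 -12/13 0; 0 0 1]
T5·…·T1 = [-7/26 17/26 0; 15/13 36/13 0; 0 0 1]
T6·…·T1 = [-7/26 17/26 0; -15/13 -36/13 0; 0 0 1]
det M = 3/2; M⁻¹ = [-24/13 -17/39 0; 10/13 -7/39 0; 0 0 1]
M⁻¹ · (5/2, -6)ᵀ = (-2, 3)ᵀ

p = (-2, 3)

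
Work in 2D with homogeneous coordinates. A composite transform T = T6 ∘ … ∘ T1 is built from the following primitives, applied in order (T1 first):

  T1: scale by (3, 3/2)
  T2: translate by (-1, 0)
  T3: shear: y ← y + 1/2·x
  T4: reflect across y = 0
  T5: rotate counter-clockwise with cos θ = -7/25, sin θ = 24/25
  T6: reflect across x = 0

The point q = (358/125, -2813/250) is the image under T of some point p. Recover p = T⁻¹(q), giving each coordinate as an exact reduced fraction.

T1 = [3 0 0; 0 3/2 0; 0 0 1]
T2·T1 = [3 0 -1; 0 3/2 0; 0 0 1]
T3·…·T1 = [3 0 -1; 3/2 3/2 -1/2; 0 0 1]
T4·…·T1 = [3 0 -1; -3/2 -3/2 1/2; 0 0 1]
T5·…·T1 = [3/5 36/25 -1/5; 33/10 21/50 -11/10; 0 0 1]
T6·…·T1 = [-3/5 -36/25 1/5; 33/10 21/50 -11/10; 0 0 1]
det M = 9/2; M⁻¹ = [7/75 8/25 1/3; -11/15 -2/15 0; 0 0 1]
M⁻¹ · (358/125, -2813/250)ᵀ = (-3, -3/5)ᵀ

p = (-3, -3/5)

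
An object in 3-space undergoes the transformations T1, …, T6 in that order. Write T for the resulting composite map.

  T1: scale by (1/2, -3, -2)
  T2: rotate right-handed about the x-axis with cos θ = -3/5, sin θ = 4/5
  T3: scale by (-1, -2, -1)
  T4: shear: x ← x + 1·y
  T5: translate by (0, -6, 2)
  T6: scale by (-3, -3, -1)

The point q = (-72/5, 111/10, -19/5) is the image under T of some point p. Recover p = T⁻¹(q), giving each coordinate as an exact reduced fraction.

T1 = [1/2 0 0 0; 0 -3 0 0; 0 0 -2 0; 0 0 0 1]
T2·T1 = [1/2 0 0 0; 0 9/5 8/5 0; 0 -12/5 6/5 0; 0 0 0 1]
T3·…·T1 = [-1/2 0 0 0; 0 -18/5 -16/5 0; 0 12/5 -6/5 0; 0 0 0 1]
T4·…·T1 = [-1/2 -18/5 -16/5 0; 0 -18/5 -16/5 0; 0 12/5 -6/5 0; 0 0 0 1]
T5·…·T1 = [-1/2 -18/5 -16/5 0; 0 -18/5 -16/5 -6; 0 12/5 -6/5 2; 0 0 0 1]
T6·…·T1 = [3/2 54/5 48/5 0; 0 54/5 48/5 18; 0 -12/5 6/5 -2; 0 0 0 1]
det M = 54; M⁻¹ = [2/3 -2/3 0 12; 0 1/30 -4/15 -17/15; 0 1/15 3/10 -3/5; 0 0 0 1]
M⁻¹ · (-72/5, 111/10, -19/5)ᵀ = (-5, 1/4, -1)ᵀ

p = (-5, 1/4, -1)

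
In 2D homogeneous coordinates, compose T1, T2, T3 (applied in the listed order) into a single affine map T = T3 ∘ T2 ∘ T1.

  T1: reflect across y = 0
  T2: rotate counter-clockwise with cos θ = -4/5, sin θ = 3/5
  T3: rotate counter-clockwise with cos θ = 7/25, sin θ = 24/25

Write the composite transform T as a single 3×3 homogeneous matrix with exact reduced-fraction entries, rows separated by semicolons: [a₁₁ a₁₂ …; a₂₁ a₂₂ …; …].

T1 = [1 0 0; 0 -1 0; 0 0 1]
T2·T1 = [-4/5 3/5 0; 3/5 4/5 0; 0 0 1]
T3·…·T1 = [-4/5 -3/5 0; -3/5 4/5 0; 0 0 1]

T = [-4/5 -3/5 0; -3/5 4/5 0; 0 0 1]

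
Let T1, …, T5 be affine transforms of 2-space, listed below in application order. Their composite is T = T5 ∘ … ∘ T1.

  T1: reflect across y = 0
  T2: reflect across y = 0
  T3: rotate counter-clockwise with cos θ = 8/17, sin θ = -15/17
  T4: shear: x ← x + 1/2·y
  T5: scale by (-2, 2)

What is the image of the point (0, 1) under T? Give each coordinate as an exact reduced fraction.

T1 reflect across y = 0: (0, 1) → (0, -1)
T2 reflect across y = 0: (0, -1) → (0, 1)
T3 rotate counter-clockwise with cos θ = 8/17, sin θ = -15/17: (0, 1) → (15/17, 8/17)
T4 shear: x ← x + 1/2·y: (15/17, 8/17) → (19/17, 8/17)
T5 scale by (-2, 2): (19/17, 8/17) → (-38/17, 16/17)

T(p) = (-38/17, 16/17)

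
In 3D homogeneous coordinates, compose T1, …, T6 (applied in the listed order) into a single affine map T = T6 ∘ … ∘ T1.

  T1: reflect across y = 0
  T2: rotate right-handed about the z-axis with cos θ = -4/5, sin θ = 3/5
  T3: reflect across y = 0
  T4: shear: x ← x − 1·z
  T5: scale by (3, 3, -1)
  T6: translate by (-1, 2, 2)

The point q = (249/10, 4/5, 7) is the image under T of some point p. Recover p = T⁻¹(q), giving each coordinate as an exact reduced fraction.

p = (-8/3, 5/2, -5)

T1 = [1 0 0 0; 0 -1 0 0; 0 0 1 0; 0 0 0 1]
T2·T1 = [-4/5 3/5 0 0; 3/5 4/5 0 0; 0 0 1 0; 0 0 0 1]
T3·…·T1 = [-4/5 3/5 0 0; -3/5 -4/5 0 0; 0 0 1 0; 0 0 0 1]
T4·…·T1 = [-4/5 3/5 -1 0; -3/5 -4/5 0 0; 0 0 1 0; 0 0 0 1]
T5·…·T1 = [-12/5 9/5 -3 0; -9/5 -12/5 0 0; 0 0 -1 0; 0 0 0 1]
T6·…·T1 = [-12/5 9/5 -3 -1; -9/5 -12/5 0 2; 0 0 -1 2; 0 0 0 1]
det M = -9; M⁻¹ = [-4/15 -1/5 4/5 -22/15; 1/5 -4/15 -3/5 29/15; 0 0 -1 2; 0 0 0 1]
M⁻¹ · (249/10, 4/5, 7)ᵀ = (-8/3, 5/2, -5)ᵀ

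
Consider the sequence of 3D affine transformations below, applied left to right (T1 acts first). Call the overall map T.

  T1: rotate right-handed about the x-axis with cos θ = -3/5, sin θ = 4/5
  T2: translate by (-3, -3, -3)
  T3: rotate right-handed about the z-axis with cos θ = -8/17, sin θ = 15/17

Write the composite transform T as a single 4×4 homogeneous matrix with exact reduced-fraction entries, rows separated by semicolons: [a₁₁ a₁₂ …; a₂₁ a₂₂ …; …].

T = [-8/17 9/17 12/17 69/17; 15/17 24/85 32/85 -21/17; 0 4/5 -3/5 -3; 0 0 0 1]

T1 = [1 0 0 0; 0 -3/5 -4/5 0; 0 4/5 -3/5 0; 0 0 0 1]
T2·T1 = [1 0 0 -3; 0 -3/5 -4/5 -3; 0 4/5 -3/5 -3; 0 0 0 1]
T3·…·T1 = [-8/17 9/17 12/17 69/17; 15/17 24/85 32/85 -21/17; 0 4/5 -3/5 -3; 0 0 0 1]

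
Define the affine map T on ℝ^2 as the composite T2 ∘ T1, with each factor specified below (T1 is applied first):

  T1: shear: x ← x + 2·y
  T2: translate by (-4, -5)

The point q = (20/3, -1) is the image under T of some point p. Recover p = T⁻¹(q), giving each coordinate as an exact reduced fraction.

p = (8/3, 4)

T1 = [1 2 0; 0 1 0; 0 0 1]
T2·T1 = [1 2 -4; 0 1 -5; 0 0 1]
det M = 1; M⁻¹ = [1 -2 -6; 0 1 5; 0 0 1]
M⁻¹ · (20/3, -1)ᵀ = (8/3, 4)ᵀ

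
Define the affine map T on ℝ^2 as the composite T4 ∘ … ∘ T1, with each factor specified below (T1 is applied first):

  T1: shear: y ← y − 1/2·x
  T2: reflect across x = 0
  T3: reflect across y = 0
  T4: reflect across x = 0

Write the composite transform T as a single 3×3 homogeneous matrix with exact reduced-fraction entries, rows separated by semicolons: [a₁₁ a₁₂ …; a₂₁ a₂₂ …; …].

T1 = [1 0 0; -1/2 1 0; 0 0 1]
T2·T1 = [-1 0 0; -1/2 1 0; 0 0 1]
T3·…·T1 = [-1 0 0; 1/2 -1 0; 0 0 1]
T4·…·T1 = [1 0 0; 1/2 -1 0; 0 0 1]

T = [1 0 0; 1/2 -1 0; 0 0 1]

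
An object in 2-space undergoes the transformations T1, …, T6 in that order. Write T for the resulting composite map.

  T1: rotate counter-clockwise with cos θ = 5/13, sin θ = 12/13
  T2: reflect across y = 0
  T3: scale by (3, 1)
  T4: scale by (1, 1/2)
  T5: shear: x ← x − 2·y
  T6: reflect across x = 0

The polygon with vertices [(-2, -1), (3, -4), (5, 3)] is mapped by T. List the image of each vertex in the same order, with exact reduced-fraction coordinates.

T1 rotate counter-clockwise with cos θ = 5/13, sin θ = 12/13: (-2, -1) → (2/13, -29/13); (3, -4) → (63/13, 16/13); (5, 3) → (-11/13, 75/13)
T2 reflect across y = 0: (2/13, -29/13) → (2/13, 29/13); (63/13, 16/13) → (63/13, -16/13); (-11/13, 75/13) → (-11/13, -75/13)
T3 scale by (3, 1): (2/13, 29/13) → (6/13, 29/13); (63/13, -16/13) → (189/13, -16/13); (-11/13, -75/13) → (-33/13, -75/13)
T4 scale by (1, 1/2): (6/13, 29/13) → (6/13, 29/26); (189/13, -16/13) → (189/13, -8/13); (-33/13, -75/13) → (-33/13, -75/26)
T5 shear: x ← x − 2·y: (6/13, 29/26) → (-23/13, 29/26); (189/13, -8/13) → (205/13, -8/13); (-33/13, -75/26) → (42/13, -75/26)
T6 reflect across x = 0: (-23/13, 29/26) → (23/13, 29/26); (205/13, -8/13) → (-205/13, -8/13); (42/13, -75/26) → (-42/13, -75/26)

image vertices: (23/13, 29/26), (-205/13, -8/13), (-42/13, -75/26)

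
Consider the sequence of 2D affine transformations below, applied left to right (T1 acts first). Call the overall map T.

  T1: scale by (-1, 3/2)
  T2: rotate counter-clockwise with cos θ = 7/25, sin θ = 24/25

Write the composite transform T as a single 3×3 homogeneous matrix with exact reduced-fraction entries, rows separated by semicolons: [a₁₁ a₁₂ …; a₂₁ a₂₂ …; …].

T = [-7/25 -36/25 0; -24/25 21/50 0; 0 0 1]

T1 = [-1 0 0; 0 3/2 0; 0 0 1]
T2·T1 = [-7/25 -36/25 0; -24/25 21/50 0; 0 0 1]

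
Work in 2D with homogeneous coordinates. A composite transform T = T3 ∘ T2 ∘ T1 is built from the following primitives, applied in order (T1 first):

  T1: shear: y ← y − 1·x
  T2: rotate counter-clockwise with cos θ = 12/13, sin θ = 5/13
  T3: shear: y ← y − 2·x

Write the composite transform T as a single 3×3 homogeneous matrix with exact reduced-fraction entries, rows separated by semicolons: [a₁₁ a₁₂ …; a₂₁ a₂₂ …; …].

T1 = [1 0 0; -1 1 0; 0 0 1]
T2·T1 = [17/13 -5/13 0; -7/13 12/13 0; 0 0 1]
T3·…·T1 = [17/13 -5/13 0; -41/13 22/13 0; 0 0 1]

T = [17/13 -5/13 0; -41/13 22/13 0; 0 0 1]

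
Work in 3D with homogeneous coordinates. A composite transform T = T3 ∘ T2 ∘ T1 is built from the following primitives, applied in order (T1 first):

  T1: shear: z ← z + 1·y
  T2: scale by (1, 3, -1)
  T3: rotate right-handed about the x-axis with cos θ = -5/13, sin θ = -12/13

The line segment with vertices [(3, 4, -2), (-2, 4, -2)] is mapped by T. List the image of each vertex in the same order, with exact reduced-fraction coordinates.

image vertices: (3, -84/13, -134/13), (-2, -84/13, -134/13)

T1 shear: z ← z + 1·y: (3, 4, -2) → (3, 4, 2); (-2, 4, -2) → (-2, 4, 2)
T2 scale by (1, 3, -1): (3, 4, 2) → (3, 12, -2); (-2, 4, 2) → (-2, 12, -2)
T3 rotate right-handed about the x-axis with cos θ = -5/13, sin θ = -12/13: (3, 12, -2) → (3, -84/13, -134/13); (-2, 12, -2) → (-2, -84/13, -134/13)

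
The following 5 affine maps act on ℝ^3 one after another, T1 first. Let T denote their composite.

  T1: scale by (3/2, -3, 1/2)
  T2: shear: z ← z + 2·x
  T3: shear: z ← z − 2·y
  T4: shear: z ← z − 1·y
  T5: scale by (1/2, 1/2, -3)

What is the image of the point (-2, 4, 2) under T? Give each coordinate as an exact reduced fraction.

T(p) = (-3/2, -6, -93)

T1 scale by (3/2, -3, 1/2): (-2, 4, 2) → (-3, -12, 1)
T2 shear: z ← z + 2·x: (-3, -12, 1) → (-3, -12, -5)
T3 shear: z ← z − 2·y: (-3, -12, -5) → (-3, -12, 19)
T4 shear: z ← z − 1·y: (-3, -12, 19) → (-3, -12, 31)
T5 scale by (1/2, 1/2, -3): (-3, -12, 31) → (-3/2, -6, -93)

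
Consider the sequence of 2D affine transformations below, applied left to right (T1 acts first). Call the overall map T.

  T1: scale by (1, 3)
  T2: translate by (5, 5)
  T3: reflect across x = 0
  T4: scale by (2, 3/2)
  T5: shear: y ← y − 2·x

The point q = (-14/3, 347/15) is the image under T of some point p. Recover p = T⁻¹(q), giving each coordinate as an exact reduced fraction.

T1 = [1 0 0; 0 3 0; 0 0 1]
T2·T1 = [1 0 5; 0 3 5; 0 0 1]
T3·…·T1 = [-1 0 -5; 0 3 5; 0 0 1]
T4·…·T1 = [-2 0 -10; 0 9/2 15/2; 0 0 1]
T5·…·T1 = [-2 0 -10; 4 9/2 55/2; 0 0 1]
det M = -9; M⁻¹ = [-1/2 0 -5; 4/9 2/9 -5/3; 0 0 1]
M⁻¹ · (-14/3, 347/15)ᵀ = (-8/3, 7/5)ᵀ

p = (-8/3, 7/5)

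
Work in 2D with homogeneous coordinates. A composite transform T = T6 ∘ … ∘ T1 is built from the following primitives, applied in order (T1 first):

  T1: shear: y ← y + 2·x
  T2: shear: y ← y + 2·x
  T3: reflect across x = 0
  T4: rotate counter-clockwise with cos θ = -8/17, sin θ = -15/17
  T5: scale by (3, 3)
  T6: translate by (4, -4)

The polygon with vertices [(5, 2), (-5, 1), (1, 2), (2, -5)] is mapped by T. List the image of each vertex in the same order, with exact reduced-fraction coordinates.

image vertices: (1178/17, -371/17), (-907/17, 163/17), (362/17, -167/17), (251/17, -50/17)

T1 shear: y ← y + 2·x: (5, 2) → (5, 12); (-5, 1) → (-5, -9); (1, 2) → (1, 4); (2, -5) → (2, -1)
T2 shear: y ← y + 2·x: (5, 12) → (5, 22); (-5, -9) → (-5, -19); (1, 4) → (1, 6); (2, -1) → (2, 3)
T3 reflect across x = 0: (5, 22) → (-5, 22); (-5, -19) → (5, -19); (1, 6) → (-1, 6); (2, 3) → (-2, 3)
T4 rotate counter-clockwise with cos θ = -8/17, sin θ = -15/17: (-5, 22) → (370/17, -101/17); (5, -19) → (-325/17, 77/17); (-1, 6) → (98/17, -33/17); (-2, 3) → (61/17, 6/17)
T5 scale by (3, 3): (370/17, -101/17) → (1110/17, -303/17); (-325/17, 77/17) → (-975/17, 231/17); (98/17, -33/17) → (294/17, -99/17); (61/17, 6/17) → (183/17, 18/17)
T6 translate by (4, -4): (1110/17, -303/17) → (1178/17, -371/17); (-975/17, 231/17) → (-907/17, 163/17); (294/17, -99/17) → (362/17, -167/17); (183/17, 18/17) → (251/17, -50/17)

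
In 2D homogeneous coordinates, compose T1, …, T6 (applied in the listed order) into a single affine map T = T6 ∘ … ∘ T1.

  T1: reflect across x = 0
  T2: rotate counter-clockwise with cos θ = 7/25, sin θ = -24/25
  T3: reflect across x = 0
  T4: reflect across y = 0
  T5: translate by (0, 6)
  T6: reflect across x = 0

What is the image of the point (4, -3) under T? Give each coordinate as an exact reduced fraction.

T(p) = (-4, 3)

T1 reflect across x = 0: (4, -3) → (-4, -3)
T2 rotate counter-clockwise with cos θ = 7/25, sin θ = -24/25: (-4, -3) → (-4, 3)
T3 reflect across x = 0: (-4, 3) → (4, 3)
T4 reflect across y = 0: (4, 3) → (4, -3)
T5 translate by (0, 6): (4, -3) → (4, 3)
T6 reflect across x = 0: (4, 3) → (-4, 3)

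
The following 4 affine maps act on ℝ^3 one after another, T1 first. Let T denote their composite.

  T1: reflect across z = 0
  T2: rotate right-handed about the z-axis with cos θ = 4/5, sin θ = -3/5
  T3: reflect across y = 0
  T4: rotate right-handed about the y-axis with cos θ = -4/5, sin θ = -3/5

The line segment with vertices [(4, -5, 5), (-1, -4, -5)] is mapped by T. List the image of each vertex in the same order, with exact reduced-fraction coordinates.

T1 reflect across z = 0: (4, -5, 5) → (4, -5, -5); (-1, -4, -5) → (-1, -4, 5)
T2 rotate right-handed about the z-axis with cos θ = 4/5, sin θ = -3/5: (4, -5, -5) → (1/5, -32/5, -5); (-1, -4, 5) → (-16/5, -13/5, 5)
T3 reflect across y = 0: (1/5, -32/5, -5) → (1/5, 32/5, -5); (-16/5, -13/5, 5) → (-16/5, 13/5, 5)
T4 rotate right-handed about the y-axis with cos θ = -4/5, sin θ = -3/5: (1/5, 32/5, -5) → (71/25, 32/5, 103/25); (-16/5, 13/5, 5) → (-11/25, 13/5, -148/25)

image vertices: (71/25, 32/5, 103/25), (-11/25, 13/5, -148/25)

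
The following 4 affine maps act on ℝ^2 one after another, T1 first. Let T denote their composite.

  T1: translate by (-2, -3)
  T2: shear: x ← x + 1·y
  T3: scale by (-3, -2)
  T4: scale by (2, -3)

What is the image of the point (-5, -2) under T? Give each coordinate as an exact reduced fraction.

T(p) = (72, -30)

T1 translate by (-2, -3): (-5, -2) → (-7, -5)
T2 shear: x ← x + 1·y: (-7, -5) → (-12, -5)
T3 scale by (-3, -2): (-12, -5) → (36, 10)
T4 scale by (2, -3): (36, 10) → (72, -30)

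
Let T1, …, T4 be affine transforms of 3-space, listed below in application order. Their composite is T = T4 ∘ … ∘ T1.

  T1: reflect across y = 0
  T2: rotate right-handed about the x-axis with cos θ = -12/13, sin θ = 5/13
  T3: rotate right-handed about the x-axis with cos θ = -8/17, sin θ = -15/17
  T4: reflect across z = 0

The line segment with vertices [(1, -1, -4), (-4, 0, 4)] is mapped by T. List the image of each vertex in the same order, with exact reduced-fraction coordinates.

T1 reflect across y = 0: (1, -1, -4) → (1, 1, -4); (-4, 0, 4) → (-4, 0, 4)
T2 rotate right-handed about the x-axis with cos θ = -12/13, sin θ = 5/13: (1, 1, -4) → (1, 8/13, 53/13); (-4, 0, 4) → (-4, -20/13, -48/13)
T3 rotate right-handed about the x-axis with cos θ = -8/17, sin θ = -15/17: (1, 8/13, 53/13) → (1, 43/13, -32/13); (-4, -20/13, -48/13) → (-4, -560/221, 684/221)
T4 reflect across z = 0: (1, 43/13, -32/13) → (1, 43/13, 32/13); (-4, -560/221, 684/221) → (-4, -560/221, -684/221)

image vertices: (1, 43/13, 32/13), (-4, -560/221, -684/221)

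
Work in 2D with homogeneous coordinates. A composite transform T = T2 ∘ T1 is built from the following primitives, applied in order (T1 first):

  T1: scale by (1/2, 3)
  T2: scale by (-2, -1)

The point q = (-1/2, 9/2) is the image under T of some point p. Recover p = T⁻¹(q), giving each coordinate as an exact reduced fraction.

T1 = [1/2 0 0; 0 3 0; 0 0 1]
T2·T1 = [-1 0 0; 0 -3 0; 0 0 1]
det M = 3; M⁻¹ = [-1 0 0; 0 -1/3 0; 0 0 1]
M⁻¹ · (-1/2, 9/2)ᵀ = (1/2, -3/2)ᵀ

p = (1/2, -3/2)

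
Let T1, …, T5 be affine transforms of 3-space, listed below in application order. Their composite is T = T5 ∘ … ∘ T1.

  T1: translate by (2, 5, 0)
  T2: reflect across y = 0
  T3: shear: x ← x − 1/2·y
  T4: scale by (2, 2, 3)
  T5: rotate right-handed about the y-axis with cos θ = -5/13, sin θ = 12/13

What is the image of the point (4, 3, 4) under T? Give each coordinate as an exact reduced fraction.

T1 translate by (2, 5, 0): (4, 3, 4) → (6, 8, 4)
T2 reflect across y = 0: (6, 8, 4) → (6, -8, 4)
T3 shear: x ← x − 1/2·y: (6, -8, 4) → (10, -8, 4)
T4 scale by (2, 2, 3): (10, -8, 4) → (20, -16, 12)
T5 rotate right-handed about the y-axis with cos θ = -5/13, sin θ = 12/13: (20, -16, 12) → (44/13, -16, -300/13)

T(p) = (44/13, -16, -300/13)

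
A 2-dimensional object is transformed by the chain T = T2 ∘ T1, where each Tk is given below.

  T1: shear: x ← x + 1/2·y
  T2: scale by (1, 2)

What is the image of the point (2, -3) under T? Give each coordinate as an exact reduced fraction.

T1 shear: x ← x + 1/2·y: (2, -3) → (1/2, -3)
T2 scale by (1, 2): (1/2, -3) → (1/2, -6)

T(p) = (1/2, -6)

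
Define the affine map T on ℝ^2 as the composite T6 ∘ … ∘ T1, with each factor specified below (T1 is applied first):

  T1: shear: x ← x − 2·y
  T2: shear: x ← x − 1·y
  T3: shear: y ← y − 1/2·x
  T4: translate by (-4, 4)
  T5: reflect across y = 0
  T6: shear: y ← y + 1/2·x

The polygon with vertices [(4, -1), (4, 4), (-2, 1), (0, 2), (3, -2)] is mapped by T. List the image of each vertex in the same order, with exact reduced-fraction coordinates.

image vertices: (3, 2), (-12, -18), (-9, -12), (-10, -14), (5, 5)

T1 shear: x ← x − 2·y: (4, -1) → (6, -1); (4, 4) → (-4, 4); (-2, 1) → (-4, 1); (0, 2) → (-4, 2); (3, -2) → (7, -2)
T2 shear: x ← x − 1·y: (6, -1) → (7, -1); (-4, 4) → (-8, 4); (-4, 1) → (-5, 1); (-4, 2) → (-6, 2); (7, -2) → (9, -2)
T3 shear: y ← y − 1/2·x: (7, -1) → (7, -9/2); (-8, 4) → (-8, 8); (-5, 1) → (-5, 7/2); (-6, 2) → (-6, 5); (9, -2) → (9, -13/2)
T4 translate by (-4, 4): (7, -9/2) → (3, -1/2); (-8, 8) → (-12, 12); (-5, 7/2) → (-9, 15/2); (-6, 5) → (-10, 9); (9, -13/2) → (5, -5/2)
T5 reflect across y = 0: (3, -1/2) → (3, 1/2); (-12, 12) → (-12, -12); (-9, 15/2) → (-9, -15/2); (-10, 9) → (-10, -9); (5, -5/2) → (5, 5/2)
T6 shear: y ← y + 1/2·x: (3, 1/2) → (3, 2); (-12, -12) → (-12, -18); (-9, -15/2) → (-9, -12); (-10, -9) → (-10, -14); (5, 5/2) → (5, 5)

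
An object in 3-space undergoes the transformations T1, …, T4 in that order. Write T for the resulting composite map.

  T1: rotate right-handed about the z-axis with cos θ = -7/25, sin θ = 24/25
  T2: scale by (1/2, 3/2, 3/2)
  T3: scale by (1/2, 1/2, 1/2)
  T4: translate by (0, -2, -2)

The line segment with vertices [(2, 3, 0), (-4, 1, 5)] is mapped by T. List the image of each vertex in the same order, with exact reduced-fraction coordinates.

T1 rotate right-handed about the z-axis with cos θ = -7/25, sin θ = 24/25: (2, 3, 0) → (-86/25, 27/25, 0); (-4, 1, 5) → (4/25, -103/25, 5)
T2 scale by (1/2, 3/2, 3/2): (-86/25, 27/25, 0) → (-43/25, 81/50, 0); (4/25, -103/25, 5) → (2/25, -309/50, 15/2)
T3 scale by (1/2, 1/2, 1/2): (-43/25, 81/50, 0) → (-43/50, 81/100, 0); (2/25, -309/50, 15/2) → (1/25, -309/100, 15/4)
T4 translate by (0, -2, -2): (-43/50, 81/100, 0) → (-43/50, -119/100, -2); (1/25, -309/100, 15/4) → (1/25, -509/100, 7/4)

image vertices: (-43/50, -119/100, -2), (1/25, -509/100, 7/4)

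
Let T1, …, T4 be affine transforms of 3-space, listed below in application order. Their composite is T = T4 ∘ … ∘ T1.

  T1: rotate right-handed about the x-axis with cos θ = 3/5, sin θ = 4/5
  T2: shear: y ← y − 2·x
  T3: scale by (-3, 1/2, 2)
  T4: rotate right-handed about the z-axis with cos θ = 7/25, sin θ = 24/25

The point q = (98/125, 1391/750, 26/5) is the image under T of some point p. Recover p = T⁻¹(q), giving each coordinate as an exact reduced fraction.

T1 = [1 0 0 0; 0 3/5 -4/5 0; 0 4/5 3/5 0; 0 0 0 1]
T2·T1 = [1 0 0 0; -2 3/5 -4/5 0; 0 4/5 3/5 0; 0 0 0 1]
T3·…·T1 = [-3 0 0 0; -1 3/10 -2/5 0; 0 8/5 6/5 0; 0 0 0 1]
T4·…·T1 = [3/25 -36/125 48/125 0; -79/25 21/250 -14/125 0; 0 8/5 6/5 0; 0 0 0 1]
det M = -3; M⁻¹ = [-7/75 -8/25 0 0; -158/125 -6/125 2/5 0; 632/375 8/125 3/10 0; 0 0 0 1]
M⁻¹ · (98/125, 1391/750, 26/5)ᵀ = (-2/3, 1, 3)ᵀ

p = (-2/3, 1, 3)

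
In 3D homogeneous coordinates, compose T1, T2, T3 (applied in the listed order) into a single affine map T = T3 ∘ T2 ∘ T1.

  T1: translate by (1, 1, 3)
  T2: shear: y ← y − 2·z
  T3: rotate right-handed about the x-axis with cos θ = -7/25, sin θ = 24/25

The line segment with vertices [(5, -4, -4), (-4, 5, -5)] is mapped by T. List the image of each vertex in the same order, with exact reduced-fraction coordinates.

T1 translate by (1, 1, 3): (5, -4, -4) → (6, -3, -1); (-4, 5, -5) → (-3, 6, -2)
T2 shear: y ← y − 2·z: (6, -3, -1) → (6, -1, -1); (-3, 6, -2) → (-3, 10, -2)
T3 rotate right-handed about the x-axis with cos θ = -7/25, sin θ = 24/25: (6, -1, -1) → (6, 31/25, -17/25); (-3, 10, -2) → (-3, -22/25, 254/25)

image vertices: (6, 31/25, -17/25), (-3, -22/25, 254/25)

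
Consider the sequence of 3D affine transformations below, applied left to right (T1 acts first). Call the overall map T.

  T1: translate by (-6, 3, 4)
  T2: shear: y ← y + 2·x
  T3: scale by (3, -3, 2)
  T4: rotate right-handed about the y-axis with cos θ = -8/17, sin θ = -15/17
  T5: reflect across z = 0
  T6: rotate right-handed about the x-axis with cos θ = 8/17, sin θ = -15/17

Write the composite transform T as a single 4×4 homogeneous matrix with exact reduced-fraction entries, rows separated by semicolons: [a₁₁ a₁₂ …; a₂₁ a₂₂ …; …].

T = [-24/17 0 -30/17 24/17; -1491/289 -24/17 240/289 8682/289; 1170/289 45/17 128/289 -4213/289; 0 0 0 1]

T1 = [1 0 0 -6; 0 1 0 3; 0 0 1 4; 0 0 0 1]
T2·T1 = [1 0 0 -6; 2 1 0 -9; 0 0 1 4; 0 0 0 1]
T3·…·T1 = [3 0 0 -18; -6 -3 0 27; 0 0 2 8; 0 0 0 1]
T4·…·T1 = [-24/17 0 -30/17 24/17; -6 -3 0 27; 45/17 0 -16/17 -334/17; 0 0 0 1]
T5·…·T1 = [-24/17 0 -30/17 24/17; -6 -3 0 27; -45/17 0 16/17 334/17; 0 0 0 1]
T6·…·T1 = [-24/17 0 -30/17 24/17; -1491/289 -24/17 240/289 8682/289; 1170/289 45/17 128/289 -4213/289; 0 0 0 1]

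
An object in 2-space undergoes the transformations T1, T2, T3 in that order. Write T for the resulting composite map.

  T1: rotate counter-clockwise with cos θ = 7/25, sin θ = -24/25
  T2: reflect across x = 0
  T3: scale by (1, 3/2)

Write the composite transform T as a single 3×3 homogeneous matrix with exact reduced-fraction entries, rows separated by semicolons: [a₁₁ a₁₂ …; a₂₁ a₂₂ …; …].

T = [-7/25 -24/25 0; -36/25 21/50 0; 0 0 1]

T1 = [7/25 24/25 0; -24/25 7/25 0; 0 0 1]
T2·T1 = [-7/25 -24/25 0; -24/25 7/25 0; 0 0 1]
T3·…·T1 = [-7/25 -24/25 0; -36/25 21/50 0; 0 0 1]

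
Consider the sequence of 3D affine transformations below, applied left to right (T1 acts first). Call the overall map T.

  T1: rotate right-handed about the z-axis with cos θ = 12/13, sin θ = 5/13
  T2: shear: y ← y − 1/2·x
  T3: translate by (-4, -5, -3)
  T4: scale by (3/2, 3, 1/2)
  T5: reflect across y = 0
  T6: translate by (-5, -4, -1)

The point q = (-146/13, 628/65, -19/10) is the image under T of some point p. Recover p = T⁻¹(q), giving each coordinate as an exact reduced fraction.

p = (0, 2/5, 6/5)

T1 = [12/13 -5/13 0 0; 5/13 12/13 0 0; 0 0 1 0; 0 0 0 1]
T2·T1 = [12/13 -5/13 0 0; -1/13 29/26 0 0; 0 0 1 0; 0 0 0 1]
T3·…·T1 = [12/13 -5/13 0 -4; -1/13 29/26 0 -5; 0 0 1 -3; 0 0 0 1]
T4·…·T1 = [18/13 -15/26 0 -6; -3/13 87/26 0 -15; 0 0 1/2 -3/2; 0 0 0 1]
T5·…·T1 = [18/13 -15/26 0 -6; 3/13 -87/26 0 15; 0 0 1/2 -3/2; 0 0 0 1]
T6·…·T1 = [18/13 -15/26 0 -11; 3/13 -87/26 0 11; 0 0 1/2 -5/2; 0 0 0 1]
det M = -9/4; M⁻¹ = [29/39 -5/39 0 374/39; 2/39 -4/13 0 154/39; 0 0 2 5; 0 0 0 1]
M⁻¹ · (-146/13, 628/65, -19/10)ᵀ = (0, 2/5, 6/5)ᵀ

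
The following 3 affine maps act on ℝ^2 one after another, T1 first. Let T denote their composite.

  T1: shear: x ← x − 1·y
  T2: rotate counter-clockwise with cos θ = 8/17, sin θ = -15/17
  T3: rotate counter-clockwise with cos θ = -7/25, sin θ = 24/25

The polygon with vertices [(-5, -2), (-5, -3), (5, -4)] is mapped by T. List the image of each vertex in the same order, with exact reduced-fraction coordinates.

T1 shear: x ← x − 1·y: (-5, -2) → (-3, -2); (-5, -3) → (-2, -3); (5, -4) → (9, -4)
T2 rotate counter-clockwise with cos θ = 8/17, sin θ = -15/17: (-3, -2) → (-54/17, 29/17); (-2, -3) → (-61/17, 6/17); (9, -4) → (12/17, -167/17)
T3 rotate counter-clockwise with cos θ = -7/25, sin θ = 24/25: (-54/17, 29/17) → (-318/425, -1499/425); (-61/17, 6/17) → (283/425, -1506/425); (12/17, -167/17) → (3924/425, 1457/425)

image vertices: (-318/425, -1499/425), (283/425, -1506/425), (3924/425, 1457/425)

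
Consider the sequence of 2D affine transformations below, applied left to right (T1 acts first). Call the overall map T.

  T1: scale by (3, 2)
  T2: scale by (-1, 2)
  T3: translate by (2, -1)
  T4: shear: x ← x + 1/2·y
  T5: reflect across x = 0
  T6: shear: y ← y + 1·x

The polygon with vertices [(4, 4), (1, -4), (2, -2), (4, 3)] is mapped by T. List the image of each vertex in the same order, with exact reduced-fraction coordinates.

image vertices: (5/2, 35/2), (19/2, -15/2), (17/2, -1/2), (9/2, 31/2)

T1 scale by (3, 2): (4, 4) → (12, 8); (1, -4) → (3, -8); (2, -2) → (6, -4); (4, 3) → (12, 6)
T2 scale by (-1, 2): (12, 8) → (-12, 16); (3, -8) → (-3, -16); (6, -4) → (-6, -8); (12, 6) → (-12, 12)
T3 translate by (2, -1): (-12, 16) → (-10, 15); (-3, -16) → (-1, -17); (-6, -8) → (-4, -9); (-12, 12) → (-10, 11)
T4 shear: x ← x + 1/2·y: (-10, 15) → (-5/2, 15); (-1, -17) → (-19/2, -17); (-4, -9) → (-17/2, -9); (-10, 11) → (-9/2, 11)
T5 reflect across x = 0: (-5/2, 15) → (5/2, 15); (-19/2, -17) → (19/2, -17); (-17/2, -9) → (17/2, -9); (-9/2, 11) → (9/2, 11)
T6 shear: y ← y + 1·x: (5/2, 15) → (5/2, 35/2); (19/2, -17) → (19/2, -15/2); (17/2, -9) → (17/2, -1/2); (9/2, 11) → (9/2, 31/2)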